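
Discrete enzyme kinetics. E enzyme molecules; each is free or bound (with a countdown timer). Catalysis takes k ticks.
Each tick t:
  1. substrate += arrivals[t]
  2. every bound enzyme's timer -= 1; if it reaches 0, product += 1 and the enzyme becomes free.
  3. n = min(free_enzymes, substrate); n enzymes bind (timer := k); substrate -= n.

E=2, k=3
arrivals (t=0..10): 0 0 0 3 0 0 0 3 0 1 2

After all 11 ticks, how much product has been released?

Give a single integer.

t=0: arr=0 -> substrate=0 bound=0 product=0
t=1: arr=0 -> substrate=0 bound=0 product=0
t=2: arr=0 -> substrate=0 bound=0 product=0
t=3: arr=3 -> substrate=1 bound=2 product=0
t=4: arr=0 -> substrate=1 bound=2 product=0
t=5: arr=0 -> substrate=1 bound=2 product=0
t=6: arr=0 -> substrate=0 bound=1 product=2
t=7: arr=3 -> substrate=2 bound=2 product=2
t=8: arr=0 -> substrate=2 bound=2 product=2
t=9: arr=1 -> substrate=2 bound=2 product=3
t=10: arr=2 -> substrate=3 bound=2 product=4

Answer: 4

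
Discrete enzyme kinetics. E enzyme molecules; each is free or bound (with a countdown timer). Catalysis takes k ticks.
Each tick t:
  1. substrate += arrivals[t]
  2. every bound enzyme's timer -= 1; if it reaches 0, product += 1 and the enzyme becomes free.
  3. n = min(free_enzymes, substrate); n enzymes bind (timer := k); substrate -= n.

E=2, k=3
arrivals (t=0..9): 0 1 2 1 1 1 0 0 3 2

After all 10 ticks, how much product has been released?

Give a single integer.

Answer: 4

Derivation:
t=0: arr=0 -> substrate=0 bound=0 product=0
t=1: arr=1 -> substrate=0 bound=1 product=0
t=2: arr=2 -> substrate=1 bound=2 product=0
t=3: arr=1 -> substrate=2 bound=2 product=0
t=4: arr=1 -> substrate=2 bound=2 product=1
t=5: arr=1 -> substrate=2 bound=2 product=2
t=6: arr=0 -> substrate=2 bound=2 product=2
t=7: arr=0 -> substrate=1 bound=2 product=3
t=8: arr=3 -> substrate=3 bound=2 product=4
t=9: arr=2 -> substrate=5 bound=2 product=4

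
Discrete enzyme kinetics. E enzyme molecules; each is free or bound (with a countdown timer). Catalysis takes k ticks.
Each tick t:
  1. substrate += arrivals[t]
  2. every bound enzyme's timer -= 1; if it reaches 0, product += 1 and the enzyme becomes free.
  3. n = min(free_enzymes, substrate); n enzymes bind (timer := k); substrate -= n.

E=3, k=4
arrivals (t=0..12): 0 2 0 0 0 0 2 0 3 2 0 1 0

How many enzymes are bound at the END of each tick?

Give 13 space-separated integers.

Answer: 0 2 2 2 2 0 2 2 3 3 3 3 3

Derivation:
t=0: arr=0 -> substrate=0 bound=0 product=0
t=1: arr=2 -> substrate=0 bound=2 product=0
t=2: arr=0 -> substrate=0 bound=2 product=0
t=3: arr=0 -> substrate=0 bound=2 product=0
t=4: arr=0 -> substrate=0 bound=2 product=0
t=5: arr=0 -> substrate=0 bound=0 product=2
t=6: arr=2 -> substrate=0 bound=2 product=2
t=7: arr=0 -> substrate=0 bound=2 product=2
t=8: arr=3 -> substrate=2 bound=3 product=2
t=9: arr=2 -> substrate=4 bound=3 product=2
t=10: arr=0 -> substrate=2 bound=3 product=4
t=11: arr=1 -> substrate=3 bound=3 product=4
t=12: arr=0 -> substrate=2 bound=3 product=5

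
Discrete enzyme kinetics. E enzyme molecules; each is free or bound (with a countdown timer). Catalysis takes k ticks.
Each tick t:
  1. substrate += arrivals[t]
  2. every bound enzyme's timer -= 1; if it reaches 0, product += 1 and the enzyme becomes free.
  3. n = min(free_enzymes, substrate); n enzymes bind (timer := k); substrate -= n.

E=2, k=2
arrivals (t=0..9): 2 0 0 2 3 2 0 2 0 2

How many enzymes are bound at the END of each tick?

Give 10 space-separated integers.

Answer: 2 2 0 2 2 2 2 2 2 2

Derivation:
t=0: arr=2 -> substrate=0 bound=2 product=0
t=1: arr=0 -> substrate=0 bound=2 product=0
t=2: arr=0 -> substrate=0 bound=0 product=2
t=3: arr=2 -> substrate=0 bound=2 product=2
t=4: arr=3 -> substrate=3 bound=2 product=2
t=5: arr=2 -> substrate=3 bound=2 product=4
t=6: arr=0 -> substrate=3 bound=2 product=4
t=7: arr=2 -> substrate=3 bound=2 product=6
t=8: arr=0 -> substrate=3 bound=2 product=6
t=9: arr=2 -> substrate=3 bound=2 product=8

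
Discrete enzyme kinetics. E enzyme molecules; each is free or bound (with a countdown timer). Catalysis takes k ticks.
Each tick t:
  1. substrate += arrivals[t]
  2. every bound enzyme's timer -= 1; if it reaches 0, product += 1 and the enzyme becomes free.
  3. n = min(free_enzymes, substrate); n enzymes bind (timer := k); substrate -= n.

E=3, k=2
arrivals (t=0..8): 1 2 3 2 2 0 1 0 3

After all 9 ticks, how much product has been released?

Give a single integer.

Answer: 10

Derivation:
t=0: arr=1 -> substrate=0 bound=1 product=0
t=1: arr=2 -> substrate=0 bound=3 product=0
t=2: arr=3 -> substrate=2 bound=3 product=1
t=3: arr=2 -> substrate=2 bound=3 product=3
t=4: arr=2 -> substrate=3 bound=3 product=4
t=5: arr=0 -> substrate=1 bound=3 product=6
t=6: arr=1 -> substrate=1 bound=3 product=7
t=7: arr=0 -> substrate=0 bound=2 product=9
t=8: arr=3 -> substrate=1 bound=3 product=10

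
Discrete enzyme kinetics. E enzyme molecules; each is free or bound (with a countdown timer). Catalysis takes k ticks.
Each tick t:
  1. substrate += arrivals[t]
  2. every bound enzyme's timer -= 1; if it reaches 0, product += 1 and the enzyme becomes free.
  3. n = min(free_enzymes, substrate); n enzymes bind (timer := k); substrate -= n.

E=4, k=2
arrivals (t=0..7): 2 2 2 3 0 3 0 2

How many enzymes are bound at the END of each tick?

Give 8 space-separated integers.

Answer: 2 4 4 4 3 4 3 2

Derivation:
t=0: arr=2 -> substrate=0 bound=2 product=0
t=1: arr=2 -> substrate=0 bound=4 product=0
t=2: arr=2 -> substrate=0 bound=4 product=2
t=3: arr=3 -> substrate=1 bound=4 product=4
t=4: arr=0 -> substrate=0 bound=3 product=6
t=5: arr=3 -> substrate=0 bound=4 product=8
t=6: arr=0 -> substrate=0 bound=3 product=9
t=7: arr=2 -> substrate=0 bound=2 product=12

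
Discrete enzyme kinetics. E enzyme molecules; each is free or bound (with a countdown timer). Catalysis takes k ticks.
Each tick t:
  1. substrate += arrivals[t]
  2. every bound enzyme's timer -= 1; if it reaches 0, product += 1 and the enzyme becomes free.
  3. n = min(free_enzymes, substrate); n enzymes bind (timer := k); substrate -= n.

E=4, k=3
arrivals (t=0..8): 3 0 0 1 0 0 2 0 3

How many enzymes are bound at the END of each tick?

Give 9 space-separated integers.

Answer: 3 3 3 1 1 1 2 2 4

Derivation:
t=0: arr=3 -> substrate=0 bound=3 product=0
t=1: arr=0 -> substrate=0 bound=3 product=0
t=2: arr=0 -> substrate=0 bound=3 product=0
t=3: arr=1 -> substrate=0 bound=1 product=3
t=4: arr=0 -> substrate=0 bound=1 product=3
t=5: arr=0 -> substrate=0 bound=1 product=3
t=6: arr=2 -> substrate=0 bound=2 product=4
t=7: arr=0 -> substrate=0 bound=2 product=4
t=8: arr=3 -> substrate=1 bound=4 product=4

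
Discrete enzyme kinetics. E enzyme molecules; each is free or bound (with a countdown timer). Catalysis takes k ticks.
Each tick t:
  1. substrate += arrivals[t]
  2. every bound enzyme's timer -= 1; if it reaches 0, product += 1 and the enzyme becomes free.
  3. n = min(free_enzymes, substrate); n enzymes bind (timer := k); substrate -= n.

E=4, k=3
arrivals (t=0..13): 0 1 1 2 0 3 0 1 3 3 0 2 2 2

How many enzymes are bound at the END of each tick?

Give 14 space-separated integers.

Answer: 0 1 2 4 3 4 3 4 4 4 4 4 4 4

Derivation:
t=0: arr=0 -> substrate=0 bound=0 product=0
t=1: arr=1 -> substrate=0 bound=1 product=0
t=2: arr=1 -> substrate=0 bound=2 product=0
t=3: arr=2 -> substrate=0 bound=4 product=0
t=4: arr=0 -> substrate=0 bound=3 product=1
t=5: arr=3 -> substrate=1 bound=4 product=2
t=6: arr=0 -> substrate=0 bound=3 product=4
t=7: arr=1 -> substrate=0 bound=4 product=4
t=8: arr=3 -> substrate=1 bound=4 product=6
t=9: arr=3 -> substrate=3 bound=4 product=7
t=10: arr=0 -> substrate=2 bound=4 product=8
t=11: arr=2 -> substrate=2 bound=4 product=10
t=12: arr=2 -> substrate=3 bound=4 product=11
t=13: arr=2 -> substrate=4 bound=4 product=12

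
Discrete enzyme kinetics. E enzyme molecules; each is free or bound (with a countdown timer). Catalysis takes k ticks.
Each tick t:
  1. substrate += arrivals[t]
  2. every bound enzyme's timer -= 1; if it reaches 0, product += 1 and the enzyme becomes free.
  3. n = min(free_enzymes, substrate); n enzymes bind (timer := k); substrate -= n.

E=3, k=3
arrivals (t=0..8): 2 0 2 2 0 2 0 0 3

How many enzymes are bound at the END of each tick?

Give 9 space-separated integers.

Answer: 2 2 3 3 3 3 3 3 3

Derivation:
t=0: arr=2 -> substrate=0 bound=2 product=0
t=1: arr=0 -> substrate=0 bound=2 product=0
t=2: arr=2 -> substrate=1 bound=3 product=0
t=3: arr=2 -> substrate=1 bound=3 product=2
t=4: arr=0 -> substrate=1 bound=3 product=2
t=5: arr=2 -> substrate=2 bound=3 product=3
t=6: arr=0 -> substrate=0 bound=3 product=5
t=7: arr=0 -> substrate=0 bound=3 product=5
t=8: arr=3 -> substrate=2 bound=3 product=6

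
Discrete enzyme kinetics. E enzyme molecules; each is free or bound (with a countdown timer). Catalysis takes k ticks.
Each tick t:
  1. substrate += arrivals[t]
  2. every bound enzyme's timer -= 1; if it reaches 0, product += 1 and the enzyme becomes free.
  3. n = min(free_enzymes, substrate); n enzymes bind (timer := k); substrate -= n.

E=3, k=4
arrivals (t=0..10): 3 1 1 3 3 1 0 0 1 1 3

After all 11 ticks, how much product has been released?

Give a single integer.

t=0: arr=3 -> substrate=0 bound=3 product=0
t=1: arr=1 -> substrate=1 bound=3 product=0
t=2: arr=1 -> substrate=2 bound=3 product=0
t=3: arr=3 -> substrate=5 bound=3 product=0
t=4: arr=3 -> substrate=5 bound=3 product=3
t=5: arr=1 -> substrate=6 bound=3 product=3
t=6: arr=0 -> substrate=6 bound=3 product=3
t=7: arr=0 -> substrate=6 bound=3 product=3
t=8: arr=1 -> substrate=4 bound=3 product=6
t=9: arr=1 -> substrate=5 bound=3 product=6
t=10: arr=3 -> substrate=8 bound=3 product=6

Answer: 6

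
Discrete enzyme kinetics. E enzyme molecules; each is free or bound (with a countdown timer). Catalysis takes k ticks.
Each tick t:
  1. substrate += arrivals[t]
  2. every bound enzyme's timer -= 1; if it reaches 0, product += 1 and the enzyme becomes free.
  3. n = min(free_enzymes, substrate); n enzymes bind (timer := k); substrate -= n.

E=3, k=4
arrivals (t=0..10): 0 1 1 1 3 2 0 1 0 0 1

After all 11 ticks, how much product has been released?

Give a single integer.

Answer: 5

Derivation:
t=0: arr=0 -> substrate=0 bound=0 product=0
t=1: arr=1 -> substrate=0 bound=1 product=0
t=2: arr=1 -> substrate=0 bound=2 product=0
t=3: arr=1 -> substrate=0 bound=3 product=0
t=4: arr=3 -> substrate=3 bound=3 product=0
t=5: arr=2 -> substrate=4 bound=3 product=1
t=6: arr=0 -> substrate=3 bound=3 product=2
t=7: arr=1 -> substrate=3 bound=3 product=3
t=8: arr=0 -> substrate=3 bound=3 product=3
t=9: arr=0 -> substrate=2 bound=3 product=4
t=10: arr=1 -> substrate=2 bound=3 product=5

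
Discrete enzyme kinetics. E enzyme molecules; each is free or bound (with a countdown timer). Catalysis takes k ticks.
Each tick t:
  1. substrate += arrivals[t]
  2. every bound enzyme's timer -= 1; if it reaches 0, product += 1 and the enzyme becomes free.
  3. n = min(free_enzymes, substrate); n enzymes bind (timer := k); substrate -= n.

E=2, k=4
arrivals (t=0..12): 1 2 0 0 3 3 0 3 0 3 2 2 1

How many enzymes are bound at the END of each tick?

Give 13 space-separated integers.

t=0: arr=1 -> substrate=0 bound=1 product=0
t=1: arr=2 -> substrate=1 bound=2 product=0
t=2: arr=0 -> substrate=1 bound=2 product=0
t=3: arr=0 -> substrate=1 bound=2 product=0
t=4: arr=3 -> substrate=3 bound=2 product=1
t=5: arr=3 -> substrate=5 bound=2 product=2
t=6: arr=0 -> substrate=5 bound=2 product=2
t=7: arr=3 -> substrate=8 bound=2 product=2
t=8: arr=0 -> substrate=7 bound=2 product=3
t=9: arr=3 -> substrate=9 bound=2 product=4
t=10: arr=2 -> substrate=11 bound=2 product=4
t=11: arr=2 -> substrate=13 bound=2 product=4
t=12: arr=1 -> substrate=13 bound=2 product=5

Answer: 1 2 2 2 2 2 2 2 2 2 2 2 2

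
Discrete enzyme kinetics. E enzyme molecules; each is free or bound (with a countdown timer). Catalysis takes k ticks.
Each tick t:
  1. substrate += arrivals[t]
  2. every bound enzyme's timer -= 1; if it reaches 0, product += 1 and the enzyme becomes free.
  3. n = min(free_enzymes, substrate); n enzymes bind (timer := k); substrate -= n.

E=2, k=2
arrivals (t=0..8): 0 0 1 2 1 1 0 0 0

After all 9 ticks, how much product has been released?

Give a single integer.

t=0: arr=0 -> substrate=0 bound=0 product=0
t=1: arr=0 -> substrate=0 bound=0 product=0
t=2: arr=1 -> substrate=0 bound=1 product=0
t=3: arr=2 -> substrate=1 bound=2 product=0
t=4: arr=1 -> substrate=1 bound=2 product=1
t=5: arr=1 -> substrate=1 bound=2 product=2
t=6: arr=0 -> substrate=0 bound=2 product=3
t=7: arr=0 -> substrate=0 bound=1 product=4
t=8: arr=0 -> substrate=0 bound=0 product=5

Answer: 5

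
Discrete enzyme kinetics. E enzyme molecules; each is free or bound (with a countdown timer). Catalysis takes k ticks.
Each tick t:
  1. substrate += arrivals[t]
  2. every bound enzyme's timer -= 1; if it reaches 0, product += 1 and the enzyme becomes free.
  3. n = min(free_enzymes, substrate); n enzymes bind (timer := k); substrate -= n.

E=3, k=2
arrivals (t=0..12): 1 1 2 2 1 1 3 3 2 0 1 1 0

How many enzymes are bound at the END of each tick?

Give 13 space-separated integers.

Answer: 1 2 3 3 3 3 3 3 3 3 3 3 2

Derivation:
t=0: arr=1 -> substrate=0 bound=1 product=0
t=1: arr=1 -> substrate=0 bound=2 product=0
t=2: arr=2 -> substrate=0 bound=3 product=1
t=3: arr=2 -> substrate=1 bound=3 product=2
t=4: arr=1 -> substrate=0 bound=3 product=4
t=5: arr=1 -> substrate=0 bound=3 product=5
t=6: arr=3 -> substrate=1 bound=3 product=7
t=7: arr=3 -> substrate=3 bound=3 product=8
t=8: arr=2 -> substrate=3 bound=3 product=10
t=9: arr=0 -> substrate=2 bound=3 product=11
t=10: arr=1 -> substrate=1 bound=3 product=13
t=11: arr=1 -> substrate=1 bound=3 product=14
t=12: arr=0 -> substrate=0 bound=2 product=16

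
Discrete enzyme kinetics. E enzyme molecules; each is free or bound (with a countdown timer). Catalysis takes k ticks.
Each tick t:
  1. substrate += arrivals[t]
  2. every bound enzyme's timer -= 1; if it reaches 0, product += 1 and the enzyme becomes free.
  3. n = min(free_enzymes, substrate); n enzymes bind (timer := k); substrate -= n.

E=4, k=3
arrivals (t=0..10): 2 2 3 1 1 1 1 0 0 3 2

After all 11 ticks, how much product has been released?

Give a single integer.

Answer: 11

Derivation:
t=0: arr=2 -> substrate=0 bound=2 product=0
t=1: arr=2 -> substrate=0 bound=4 product=0
t=2: arr=3 -> substrate=3 bound=4 product=0
t=3: arr=1 -> substrate=2 bound=4 product=2
t=4: arr=1 -> substrate=1 bound=4 product=4
t=5: arr=1 -> substrate=2 bound=4 product=4
t=6: arr=1 -> substrate=1 bound=4 product=6
t=7: arr=0 -> substrate=0 bound=3 product=8
t=8: arr=0 -> substrate=0 bound=3 product=8
t=9: arr=3 -> substrate=0 bound=4 product=10
t=10: arr=2 -> substrate=1 bound=4 product=11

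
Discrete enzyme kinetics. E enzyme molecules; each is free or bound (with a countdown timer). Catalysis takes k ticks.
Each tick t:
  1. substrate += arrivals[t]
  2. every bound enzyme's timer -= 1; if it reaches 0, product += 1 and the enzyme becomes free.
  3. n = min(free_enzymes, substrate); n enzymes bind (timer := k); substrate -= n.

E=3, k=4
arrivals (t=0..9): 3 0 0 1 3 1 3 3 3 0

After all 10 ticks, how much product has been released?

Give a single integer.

t=0: arr=3 -> substrate=0 bound=3 product=0
t=1: arr=0 -> substrate=0 bound=3 product=0
t=2: arr=0 -> substrate=0 bound=3 product=0
t=3: arr=1 -> substrate=1 bound=3 product=0
t=4: arr=3 -> substrate=1 bound=3 product=3
t=5: arr=1 -> substrate=2 bound=3 product=3
t=6: arr=3 -> substrate=5 bound=3 product=3
t=7: arr=3 -> substrate=8 bound=3 product=3
t=8: arr=3 -> substrate=8 bound=3 product=6
t=9: arr=0 -> substrate=8 bound=3 product=6

Answer: 6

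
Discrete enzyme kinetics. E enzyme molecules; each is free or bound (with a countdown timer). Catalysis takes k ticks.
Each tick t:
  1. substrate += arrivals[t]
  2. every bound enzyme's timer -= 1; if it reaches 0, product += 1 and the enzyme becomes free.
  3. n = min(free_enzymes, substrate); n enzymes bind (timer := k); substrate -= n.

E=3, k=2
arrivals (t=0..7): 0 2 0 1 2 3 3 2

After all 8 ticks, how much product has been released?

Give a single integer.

Answer: 6

Derivation:
t=0: arr=0 -> substrate=0 bound=0 product=0
t=1: arr=2 -> substrate=0 bound=2 product=0
t=2: arr=0 -> substrate=0 bound=2 product=0
t=3: arr=1 -> substrate=0 bound=1 product=2
t=4: arr=2 -> substrate=0 bound=3 product=2
t=5: arr=3 -> substrate=2 bound=3 product=3
t=6: arr=3 -> substrate=3 bound=3 product=5
t=7: arr=2 -> substrate=4 bound=3 product=6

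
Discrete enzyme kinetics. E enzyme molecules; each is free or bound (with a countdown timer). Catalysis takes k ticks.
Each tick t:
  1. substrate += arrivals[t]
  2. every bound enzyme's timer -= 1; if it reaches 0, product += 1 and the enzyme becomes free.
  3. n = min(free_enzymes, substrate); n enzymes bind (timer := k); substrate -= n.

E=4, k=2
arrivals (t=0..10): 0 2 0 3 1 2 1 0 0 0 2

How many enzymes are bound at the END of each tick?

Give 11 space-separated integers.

t=0: arr=0 -> substrate=0 bound=0 product=0
t=1: arr=2 -> substrate=0 bound=2 product=0
t=2: arr=0 -> substrate=0 bound=2 product=0
t=3: arr=3 -> substrate=0 bound=3 product=2
t=4: arr=1 -> substrate=0 bound=4 product=2
t=5: arr=2 -> substrate=0 bound=3 product=5
t=6: arr=1 -> substrate=0 bound=3 product=6
t=7: arr=0 -> substrate=0 bound=1 product=8
t=8: arr=0 -> substrate=0 bound=0 product=9
t=9: arr=0 -> substrate=0 bound=0 product=9
t=10: arr=2 -> substrate=0 bound=2 product=9

Answer: 0 2 2 3 4 3 3 1 0 0 2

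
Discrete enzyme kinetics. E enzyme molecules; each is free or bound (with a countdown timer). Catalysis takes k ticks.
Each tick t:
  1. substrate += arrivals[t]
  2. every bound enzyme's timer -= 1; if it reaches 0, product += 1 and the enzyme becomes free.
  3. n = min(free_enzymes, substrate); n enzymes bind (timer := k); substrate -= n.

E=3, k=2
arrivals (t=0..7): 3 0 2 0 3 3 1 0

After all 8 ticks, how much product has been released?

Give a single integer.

Answer: 8

Derivation:
t=0: arr=3 -> substrate=0 bound=3 product=0
t=1: arr=0 -> substrate=0 bound=3 product=0
t=2: arr=2 -> substrate=0 bound=2 product=3
t=3: arr=0 -> substrate=0 bound=2 product=3
t=4: arr=3 -> substrate=0 bound=3 product=5
t=5: arr=3 -> substrate=3 bound=3 product=5
t=6: arr=1 -> substrate=1 bound=3 product=8
t=7: arr=0 -> substrate=1 bound=3 product=8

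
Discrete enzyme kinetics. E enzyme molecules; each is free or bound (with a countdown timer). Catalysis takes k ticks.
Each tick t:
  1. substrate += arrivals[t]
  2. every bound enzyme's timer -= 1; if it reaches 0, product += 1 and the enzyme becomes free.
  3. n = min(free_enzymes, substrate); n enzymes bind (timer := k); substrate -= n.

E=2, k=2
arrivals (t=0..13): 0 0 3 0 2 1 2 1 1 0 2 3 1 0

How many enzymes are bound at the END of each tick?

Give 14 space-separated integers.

Answer: 0 0 2 2 2 2 2 2 2 2 2 2 2 2

Derivation:
t=0: arr=0 -> substrate=0 bound=0 product=0
t=1: arr=0 -> substrate=0 bound=0 product=0
t=2: arr=3 -> substrate=1 bound=2 product=0
t=3: arr=0 -> substrate=1 bound=2 product=0
t=4: arr=2 -> substrate=1 bound=2 product=2
t=5: arr=1 -> substrate=2 bound=2 product=2
t=6: arr=2 -> substrate=2 bound=2 product=4
t=7: arr=1 -> substrate=3 bound=2 product=4
t=8: arr=1 -> substrate=2 bound=2 product=6
t=9: arr=0 -> substrate=2 bound=2 product=6
t=10: arr=2 -> substrate=2 bound=2 product=8
t=11: arr=3 -> substrate=5 bound=2 product=8
t=12: arr=1 -> substrate=4 bound=2 product=10
t=13: arr=0 -> substrate=4 bound=2 product=10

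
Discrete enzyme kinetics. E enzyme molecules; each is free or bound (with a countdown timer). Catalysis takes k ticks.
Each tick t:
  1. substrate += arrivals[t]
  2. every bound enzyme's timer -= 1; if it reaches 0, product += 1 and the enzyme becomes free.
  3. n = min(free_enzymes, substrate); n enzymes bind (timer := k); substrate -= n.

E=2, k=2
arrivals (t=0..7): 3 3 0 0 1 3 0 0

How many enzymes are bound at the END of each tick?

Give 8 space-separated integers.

Answer: 2 2 2 2 2 2 2 2

Derivation:
t=0: arr=3 -> substrate=1 bound=2 product=0
t=1: arr=3 -> substrate=4 bound=2 product=0
t=2: arr=0 -> substrate=2 bound=2 product=2
t=3: arr=0 -> substrate=2 bound=2 product=2
t=4: arr=1 -> substrate=1 bound=2 product=4
t=5: arr=3 -> substrate=4 bound=2 product=4
t=6: arr=0 -> substrate=2 bound=2 product=6
t=7: arr=0 -> substrate=2 bound=2 product=6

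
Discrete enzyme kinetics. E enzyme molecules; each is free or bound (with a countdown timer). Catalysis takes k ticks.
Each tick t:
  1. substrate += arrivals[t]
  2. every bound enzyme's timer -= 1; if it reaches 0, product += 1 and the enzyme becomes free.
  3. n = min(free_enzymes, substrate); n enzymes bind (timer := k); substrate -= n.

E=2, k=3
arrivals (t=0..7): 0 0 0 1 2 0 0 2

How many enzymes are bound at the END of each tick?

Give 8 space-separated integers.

Answer: 0 0 0 1 2 2 2 2

Derivation:
t=0: arr=0 -> substrate=0 bound=0 product=0
t=1: arr=0 -> substrate=0 bound=0 product=0
t=2: arr=0 -> substrate=0 bound=0 product=0
t=3: arr=1 -> substrate=0 bound=1 product=0
t=4: arr=2 -> substrate=1 bound=2 product=0
t=5: arr=0 -> substrate=1 bound=2 product=0
t=6: arr=0 -> substrate=0 bound=2 product=1
t=7: arr=2 -> substrate=1 bound=2 product=2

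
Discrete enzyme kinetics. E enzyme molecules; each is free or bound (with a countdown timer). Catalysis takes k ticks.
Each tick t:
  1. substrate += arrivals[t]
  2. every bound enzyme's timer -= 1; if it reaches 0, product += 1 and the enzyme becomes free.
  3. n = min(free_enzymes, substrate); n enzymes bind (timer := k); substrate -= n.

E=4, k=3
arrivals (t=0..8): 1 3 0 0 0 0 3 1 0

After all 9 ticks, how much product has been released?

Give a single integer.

t=0: arr=1 -> substrate=0 bound=1 product=0
t=1: arr=3 -> substrate=0 bound=4 product=0
t=2: arr=0 -> substrate=0 bound=4 product=0
t=3: arr=0 -> substrate=0 bound=3 product=1
t=4: arr=0 -> substrate=0 bound=0 product=4
t=5: arr=0 -> substrate=0 bound=0 product=4
t=6: arr=3 -> substrate=0 bound=3 product=4
t=7: arr=1 -> substrate=0 bound=4 product=4
t=8: arr=0 -> substrate=0 bound=4 product=4

Answer: 4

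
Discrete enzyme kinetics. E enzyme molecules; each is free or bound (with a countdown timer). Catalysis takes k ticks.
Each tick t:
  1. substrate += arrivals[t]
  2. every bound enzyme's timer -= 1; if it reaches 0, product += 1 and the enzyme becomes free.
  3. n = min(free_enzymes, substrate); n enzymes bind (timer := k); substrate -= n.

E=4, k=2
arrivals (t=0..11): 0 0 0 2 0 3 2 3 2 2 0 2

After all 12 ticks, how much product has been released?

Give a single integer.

Answer: 13

Derivation:
t=0: arr=0 -> substrate=0 bound=0 product=0
t=1: arr=0 -> substrate=0 bound=0 product=0
t=2: arr=0 -> substrate=0 bound=0 product=0
t=3: arr=2 -> substrate=0 bound=2 product=0
t=4: arr=0 -> substrate=0 bound=2 product=0
t=5: arr=3 -> substrate=0 bound=3 product=2
t=6: arr=2 -> substrate=1 bound=4 product=2
t=7: arr=3 -> substrate=1 bound=4 product=5
t=8: arr=2 -> substrate=2 bound=4 product=6
t=9: arr=2 -> substrate=1 bound=4 product=9
t=10: arr=0 -> substrate=0 bound=4 product=10
t=11: arr=2 -> substrate=0 bound=3 product=13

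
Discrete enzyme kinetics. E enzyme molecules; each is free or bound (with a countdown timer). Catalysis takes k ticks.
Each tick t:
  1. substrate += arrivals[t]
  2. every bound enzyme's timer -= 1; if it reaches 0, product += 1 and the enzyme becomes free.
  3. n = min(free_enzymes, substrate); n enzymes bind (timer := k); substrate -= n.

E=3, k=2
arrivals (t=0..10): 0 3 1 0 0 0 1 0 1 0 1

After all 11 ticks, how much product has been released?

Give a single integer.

Answer: 6

Derivation:
t=0: arr=0 -> substrate=0 bound=0 product=0
t=1: arr=3 -> substrate=0 bound=3 product=0
t=2: arr=1 -> substrate=1 bound=3 product=0
t=3: arr=0 -> substrate=0 bound=1 product=3
t=4: arr=0 -> substrate=0 bound=1 product=3
t=5: arr=0 -> substrate=0 bound=0 product=4
t=6: arr=1 -> substrate=0 bound=1 product=4
t=7: arr=0 -> substrate=0 bound=1 product=4
t=8: arr=1 -> substrate=0 bound=1 product=5
t=9: arr=0 -> substrate=0 bound=1 product=5
t=10: arr=1 -> substrate=0 bound=1 product=6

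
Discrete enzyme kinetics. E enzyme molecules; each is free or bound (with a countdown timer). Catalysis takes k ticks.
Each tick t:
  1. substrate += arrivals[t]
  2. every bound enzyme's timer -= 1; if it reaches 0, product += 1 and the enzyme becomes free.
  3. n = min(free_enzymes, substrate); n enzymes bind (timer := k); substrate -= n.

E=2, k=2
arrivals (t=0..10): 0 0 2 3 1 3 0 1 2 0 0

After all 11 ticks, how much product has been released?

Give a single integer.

Answer: 8

Derivation:
t=0: arr=0 -> substrate=0 bound=0 product=0
t=1: arr=0 -> substrate=0 bound=0 product=0
t=2: arr=2 -> substrate=0 bound=2 product=0
t=3: arr=3 -> substrate=3 bound=2 product=0
t=4: arr=1 -> substrate=2 bound=2 product=2
t=5: arr=3 -> substrate=5 bound=2 product=2
t=6: arr=0 -> substrate=3 bound=2 product=4
t=7: arr=1 -> substrate=4 bound=2 product=4
t=8: arr=2 -> substrate=4 bound=2 product=6
t=9: arr=0 -> substrate=4 bound=2 product=6
t=10: arr=0 -> substrate=2 bound=2 product=8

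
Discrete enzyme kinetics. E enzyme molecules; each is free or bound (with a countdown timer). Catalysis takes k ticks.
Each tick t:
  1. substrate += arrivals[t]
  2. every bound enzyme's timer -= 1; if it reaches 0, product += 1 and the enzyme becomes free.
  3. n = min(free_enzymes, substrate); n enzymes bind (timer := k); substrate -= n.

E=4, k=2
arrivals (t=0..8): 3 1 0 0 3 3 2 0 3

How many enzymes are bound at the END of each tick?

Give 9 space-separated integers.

Answer: 3 4 1 0 3 4 4 4 4

Derivation:
t=0: arr=3 -> substrate=0 bound=3 product=0
t=1: arr=1 -> substrate=0 bound=4 product=0
t=2: arr=0 -> substrate=0 bound=1 product=3
t=3: arr=0 -> substrate=0 bound=0 product=4
t=4: arr=3 -> substrate=0 bound=3 product=4
t=5: arr=3 -> substrate=2 bound=4 product=4
t=6: arr=2 -> substrate=1 bound=4 product=7
t=7: arr=0 -> substrate=0 bound=4 product=8
t=8: arr=3 -> substrate=0 bound=4 product=11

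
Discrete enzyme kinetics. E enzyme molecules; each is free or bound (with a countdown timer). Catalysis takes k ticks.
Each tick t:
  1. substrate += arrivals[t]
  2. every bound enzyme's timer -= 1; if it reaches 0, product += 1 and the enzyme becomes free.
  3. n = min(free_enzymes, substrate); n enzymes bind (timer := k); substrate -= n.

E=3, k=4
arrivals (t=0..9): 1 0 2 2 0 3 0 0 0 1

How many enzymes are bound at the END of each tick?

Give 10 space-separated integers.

t=0: arr=1 -> substrate=0 bound=1 product=0
t=1: arr=0 -> substrate=0 bound=1 product=0
t=2: arr=2 -> substrate=0 bound=3 product=0
t=3: arr=2 -> substrate=2 bound=3 product=0
t=4: arr=0 -> substrate=1 bound=3 product=1
t=5: arr=3 -> substrate=4 bound=3 product=1
t=6: arr=0 -> substrate=2 bound=3 product=3
t=7: arr=0 -> substrate=2 bound=3 product=3
t=8: arr=0 -> substrate=1 bound=3 product=4
t=9: arr=1 -> substrate=2 bound=3 product=4

Answer: 1 1 3 3 3 3 3 3 3 3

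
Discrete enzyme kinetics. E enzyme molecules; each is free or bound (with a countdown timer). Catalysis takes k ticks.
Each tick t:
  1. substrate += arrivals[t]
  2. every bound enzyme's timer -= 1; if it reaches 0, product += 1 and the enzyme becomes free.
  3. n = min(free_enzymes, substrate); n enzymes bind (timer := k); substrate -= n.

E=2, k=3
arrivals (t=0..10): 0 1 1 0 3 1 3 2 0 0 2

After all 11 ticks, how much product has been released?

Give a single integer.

t=0: arr=0 -> substrate=0 bound=0 product=0
t=1: arr=1 -> substrate=0 bound=1 product=0
t=2: arr=1 -> substrate=0 bound=2 product=0
t=3: arr=0 -> substrate=0 bound=2 product=0
t=4: arr=3 -> substrate=2 bound=2 product=1
t=5: arr=1 -> substrate=2 bound=2 product=2
t=6: arr=3 -> substrate=5 bound=2 product=2
t=7: arr=2 -> substrate=6 bound=2 product=3
t=8: arr=0 -> substrate=5 bound=2 product=4
t=9: arr=0 -> substrate=5 bound=2 product=4
t=10: arr=2 -> substrate=6 bound=2 product=5

Answer: 5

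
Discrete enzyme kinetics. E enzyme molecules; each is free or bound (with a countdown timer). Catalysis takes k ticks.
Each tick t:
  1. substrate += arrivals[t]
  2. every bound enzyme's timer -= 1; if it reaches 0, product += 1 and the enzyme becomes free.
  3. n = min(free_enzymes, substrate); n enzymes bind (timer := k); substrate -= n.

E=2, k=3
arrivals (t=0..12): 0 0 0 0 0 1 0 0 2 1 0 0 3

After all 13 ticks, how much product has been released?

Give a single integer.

t=0: arr=0 -> substrate=0 bound=0 product=0
t=1: arr=0 -> substrate=0 bound=0 product=0
t=2: arr=0 -> substrate=0 bound=0 product=0
t=3: arr=0 -> substrate=0 bound=0 product=0
t=4: arr=0 -> substrate=0 bound=0 product=0
t=5: arr=1 -> substrate=0 bound=1 product=0
t=6: arr=0 -> substrate=0 bound=1 product=0
t=7: arr=0 -> substrate=0 bound=1 product=0
t=8: arr=2 -> substrate=0 bound=2 product=1
t=9: arr=1 -> substrate=1 bound=2 product=1
t=10: arr=0 -> substrate=1 bound=2 product=1
t=11: arr=0 -> substrate=0 bound=1 product=3
t=12: arr=3 -> substrate=2 bound=2 product=3

Answer: 3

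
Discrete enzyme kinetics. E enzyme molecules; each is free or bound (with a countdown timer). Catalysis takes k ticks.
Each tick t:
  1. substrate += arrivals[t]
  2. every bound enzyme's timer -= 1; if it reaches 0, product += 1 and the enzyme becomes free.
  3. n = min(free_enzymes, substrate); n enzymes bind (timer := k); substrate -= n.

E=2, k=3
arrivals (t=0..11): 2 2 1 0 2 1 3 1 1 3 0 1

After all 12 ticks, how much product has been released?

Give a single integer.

Answer: 6

Derivation:
t=0: arr=2 -> substrate=0 bound=2 product=0
t=1: arr=2 -> substrate=2 bound=2 product=0
t=2: arr=1 -> substrate=3 bound=2 product=0
t=3: arr=0 -> substrate=1 bound=2 product=2
t=4: arr=2 -> substrate=3 bound=2 product=2
t=5: arr=1 -> substrate=4 bound=2 product=2
t=6: arr=3 -> substrate=5 bound=2 product=4
t=7: arr=1 -> substrate=6 bound=2 product=4
t=8: arr=1 -> substrate=7 bound=2 product=4
t=9: arr=3 -> substrate=8 bound=2 product=6
t=10: arr=0 -> substrate=8 bound=2 product=6
t=11: arr=1 -> substrate=9 bound=2 product=6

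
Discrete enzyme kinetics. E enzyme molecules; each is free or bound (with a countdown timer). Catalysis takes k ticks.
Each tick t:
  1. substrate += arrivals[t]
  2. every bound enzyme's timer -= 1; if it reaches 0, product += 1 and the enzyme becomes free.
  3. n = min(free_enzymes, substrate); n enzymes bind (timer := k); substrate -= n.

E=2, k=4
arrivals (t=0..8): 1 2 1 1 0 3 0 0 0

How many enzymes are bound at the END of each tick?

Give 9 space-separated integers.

t=0: arr=1 -> substrate=0 bound=1 product=0
t=1: arr=2 -> substrate=1 bound=2 product=0
t=2: arr=1 -> substrate=2 bound=2 product=0
t=3: arr=1 -> substrate=3 bound=2 product=0
t=4: arr=0 -> substrate=2 bound=2 product=1
t=5: arr=3 -> substrate=4 bound=2 product=2
t=6: arr=0 -> substrate=4 bound=2 product=2
t=7: arr=0 -> substrate=4 bound=2 product=2
t=8: arr=0 -> substrate=3 bound=2 product=3

Answer: 1 2 2 2 2 2 2 2 2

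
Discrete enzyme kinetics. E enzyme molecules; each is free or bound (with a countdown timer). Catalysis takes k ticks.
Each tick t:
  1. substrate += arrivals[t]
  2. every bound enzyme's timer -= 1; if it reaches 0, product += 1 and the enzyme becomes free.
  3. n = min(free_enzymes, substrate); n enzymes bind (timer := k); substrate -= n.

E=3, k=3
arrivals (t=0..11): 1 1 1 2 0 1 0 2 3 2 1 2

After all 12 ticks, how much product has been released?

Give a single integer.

Answer: 9

Derivation:
t=0: arr=1 -> substrate=0 bound=1 product=0
t=1: arr=1 -> substrate=0 bound=2 product=0
t=2: arr=1 -> substrate=0 bound=3 product=0
t=3: arr=2 -> substrate=1 bound=3 product=1
t=4: arr=0 -> substrate=0 bound=3 product=2
t=5: arr=1 -> substrate=0 bound=3 product=3
t=6: arr=0 -> substrate=0 bound=2 product=4
t=7: arr=2 -> substrate=0 bound=3 product=5
t=8: arr=3 -> substrate=2 bound=3 product=6
t=9: arr=2 -> substrate=4 bound=3 product=6
t=10: arr=1 -> substrate=3 bound=3 product=8
t=11: arr=2 -> substrate=4 bound=3 product=9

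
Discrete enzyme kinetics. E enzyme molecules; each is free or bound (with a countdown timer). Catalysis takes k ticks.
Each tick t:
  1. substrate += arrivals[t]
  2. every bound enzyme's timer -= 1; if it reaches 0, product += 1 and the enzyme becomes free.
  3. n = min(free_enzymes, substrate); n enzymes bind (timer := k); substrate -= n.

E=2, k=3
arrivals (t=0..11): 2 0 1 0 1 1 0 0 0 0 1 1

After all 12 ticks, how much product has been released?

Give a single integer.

t=0: arr=2 -> substrate=0 bound=2 product=0
t=1: arr=0 -> substrate=0 bound=2 product=0
t=2: arr=1 -> substrate=1 bound=2 product=0
t=3: arr=0 -> substrate=0 bound=1 product=2
t=4: arr=1 -> substrate=0 bound=2 product=2
t=5: arr=1 -> substrate=1 bound=2 product=2
t=6: arr=0 -> substrate=0 bound=2 product=3
t=7: arr=0 -> substrate=0 bound=1 product=4
t=8: arr=0 -> substrate=0 bound=1 product=4
t=9: arr=0 -> substrate=0 bound=0 product=5
t=10: arr=1 -> substrate=0 bound=1 product=5
t=11: arr=1 -> substrate=0 bound=2 product=5

Answer: 5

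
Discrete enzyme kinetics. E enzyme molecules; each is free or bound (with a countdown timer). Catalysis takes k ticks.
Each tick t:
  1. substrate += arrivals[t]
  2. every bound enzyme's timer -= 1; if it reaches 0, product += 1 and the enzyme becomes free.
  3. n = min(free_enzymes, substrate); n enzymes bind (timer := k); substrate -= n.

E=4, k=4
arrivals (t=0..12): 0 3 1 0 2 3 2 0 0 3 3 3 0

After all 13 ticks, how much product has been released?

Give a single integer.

t=0: arr=0 -> substrate=0 bound=0 product=0
t=1: arr=3 -> substrate=0 bound=3 product=0
t=2: arr=1 -> substrate=0 bound=4 product=0
t=3: arr=0 -> substrate=0 bound=4 product=0
t=4: arr=2 -> substrate=2 bound=4 product=0
t=5: arr=3 -> substrate=2 bound=4 product=3
t=6: arr=2 -> substrate=3 bound=4 product=4
t=7: arr=0 -> substrate=3 bound=4 product=4
t=8: arr=0 -> substrate=3 bound=4 product=4
t=9: arr=3 -> substrate=3 bound=4 product=7
t=10: arr=3 -> substrate=5 bound=4 product=8
t=11: arr=3 -> substrate=8 bound=4 product=8
t=12: arr=0 -> substrate=8 bound=4 product=8

Answer: 8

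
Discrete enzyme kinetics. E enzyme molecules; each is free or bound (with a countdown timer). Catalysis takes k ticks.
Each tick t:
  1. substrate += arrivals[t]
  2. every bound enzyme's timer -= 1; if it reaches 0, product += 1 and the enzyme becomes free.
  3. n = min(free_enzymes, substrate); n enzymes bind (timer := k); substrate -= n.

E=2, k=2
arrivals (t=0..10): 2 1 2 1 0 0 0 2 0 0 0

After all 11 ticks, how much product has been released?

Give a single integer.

t=0: arr=2 -> substrate=0 bound=2 product=0
t=1: arr=1 -> substrate=1 bound=2 product=0
t=2: arr=2 -> substrate=1 bound=2 product=2
t=3: arr=1 -> substrate=2 bound=2 product=2
t=4: arr=0 -> substrate=0 bound=2 product=4
t=5: arr=0 -> substrate=0 bound=2 product=4
t=6: arr=0 -> substrate=0 bound=0 product=6
t=7: arr=2 -> substrate=0 bound=2 product=6
t=8: arr=0 -> substrate=0 bound=2 product=6
t=9: arr=0 -> substrate=0 bound=0 product=8
t=10: arr=0 -> substrate=0 bound=0 product=8

Answer: 8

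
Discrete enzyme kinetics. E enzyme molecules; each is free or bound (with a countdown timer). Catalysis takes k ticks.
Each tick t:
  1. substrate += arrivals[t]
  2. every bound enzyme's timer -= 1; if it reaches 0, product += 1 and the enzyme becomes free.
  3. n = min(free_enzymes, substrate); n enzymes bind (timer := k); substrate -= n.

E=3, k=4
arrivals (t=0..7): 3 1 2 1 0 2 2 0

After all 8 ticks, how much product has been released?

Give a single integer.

t=0: arr=3 -> substrate=0 bound=3 product=0
t=1: arr=1 -> substrate=1 bound=3 product=0
t=2: arr=2 -> substrate=3 bound=3 product=0
t=3: arr=1 -> substrate=4 bound=3 product=0
t=4: arr=0 -> substrate=1 bound=3 product=3
t=5: arr=2 -> substrate=3 bound=3 product=3
t=6: arr=2 -> substrate=5 bound=3 product=3
t=7: arr=0 -> substrate=5 bound=3 product=3

Answer: 3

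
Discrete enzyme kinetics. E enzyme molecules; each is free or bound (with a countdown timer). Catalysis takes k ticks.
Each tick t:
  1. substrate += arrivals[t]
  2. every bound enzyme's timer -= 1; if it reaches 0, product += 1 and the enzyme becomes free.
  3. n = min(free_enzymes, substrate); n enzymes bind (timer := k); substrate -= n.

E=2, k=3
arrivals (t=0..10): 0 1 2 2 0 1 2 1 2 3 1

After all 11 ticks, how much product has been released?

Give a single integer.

Answer: 5

Derivation:
t=0: arr=0 -> substrate=0 bound=0 product=0
t=1: arr=1 -> substrate=0 bound=1 product=0
t=2: arr=2 -> substrate=1 bound=2 product=0
t=3: arr=2 -> substrate=3 bound=2 product=0
t=4: arr=0 -> substrate=2 bound=2 product=1
t=5: arr=1 -> substrate=2 bound=2 product=2
t=6: arr=2 -> substrate=4 bound=2 product=2
t=7: arr=1 -> substrate=4 bound=2 product=3
t=8: arr=2 -> substrate=5 bound=2 product=4
t=9: arr=3 -> substrate=8 bound=2 product=4
t=10: arr=1 -> substrate=8 bound=2 product=5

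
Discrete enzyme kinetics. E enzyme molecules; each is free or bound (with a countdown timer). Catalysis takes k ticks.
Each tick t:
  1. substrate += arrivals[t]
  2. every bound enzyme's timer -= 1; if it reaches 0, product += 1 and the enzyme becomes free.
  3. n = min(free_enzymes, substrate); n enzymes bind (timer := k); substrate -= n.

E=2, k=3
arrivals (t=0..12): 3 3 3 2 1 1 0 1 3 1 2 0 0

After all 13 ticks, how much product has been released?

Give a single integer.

t=0: arr=3 -> substrate=1 bound=2 product=0
t=1: arr=3 -> substrate=4 bound=2 product=0
t=2: arr=3 -> substrate=7 bound=2 product=0
t=3: arr=2 -> substrate=7 bound=2 product=2
t=4: arr=1 -> substrate=8 bound=2 product=2
t=5: arr=1 -> substrate=9 bound=2 product=2
t=6: arr=0 -> substrate=7 bound=2 product=4
t=7: arr=1 -> substrate=8 bound=2 product=4
t=8: arr=3 -> substrate=11 bound=2 product=4
t=9: arr=1 -> substrate=10 bound=2 product=6
t=10: arr=2 -> substrate=12 bound=2 product=6
t=11: arr=0 -> substrate=12 bound=2 product=6
t=12: arr=0 -> substrate=10 bound=2 product=8

Answer: 8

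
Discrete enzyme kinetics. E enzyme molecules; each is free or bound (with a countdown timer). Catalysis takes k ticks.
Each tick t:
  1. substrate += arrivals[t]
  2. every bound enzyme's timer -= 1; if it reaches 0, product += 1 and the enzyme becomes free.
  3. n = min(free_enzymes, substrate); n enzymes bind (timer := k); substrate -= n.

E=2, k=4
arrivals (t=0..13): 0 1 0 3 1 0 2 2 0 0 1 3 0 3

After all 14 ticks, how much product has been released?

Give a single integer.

Answer: 5

Derivation:
t=0: arr=0 -> substrate=0 bound=0 product=0
t=1: arr=1 -> substrate=0 bound=1 product=0
t=2: arr=0 -> substrate=0 bound=1 product=0
t=3: arr=3 -> substrate=2 bound=2 product=0
t=4: arr=1 -> substrate=3 bound=2 product=0
t=5: arr=0 -> substrate=2 bound=2 product=1
t=6: arr=2 -> substrate=4 bound=2 product=1
t=7: arr=2 -> substrate=5 bound=2 product=2
t=8: arr=0 -> substrate=5 bound=2 product=2
t=9: arr=0 -> substrate=4 bound=2 product=3
t=10: arr=1 -> substrate=5 bound=2 product=3
t=11: arr=3 -> substrate=7 bound=2 product=4
t=12: arr=0 -> substrate=7 bound=2 product=4
t=13: arr=3 -> substrate=9 bound=2 product=5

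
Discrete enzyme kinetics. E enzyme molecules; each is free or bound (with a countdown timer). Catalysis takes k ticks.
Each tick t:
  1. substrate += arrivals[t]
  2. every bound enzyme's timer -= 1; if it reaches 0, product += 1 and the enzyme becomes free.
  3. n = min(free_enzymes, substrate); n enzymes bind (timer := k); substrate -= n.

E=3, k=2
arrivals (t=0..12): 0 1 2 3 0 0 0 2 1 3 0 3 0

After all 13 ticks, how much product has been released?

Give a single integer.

Answer: 12

Derivation:
t=0: arr=0 -> substrate=0 bound=0 product=0
t=1: arr=1 -> substrate=0 bound=1 product=0
t=2: arr=2 -> substrate=0 bound=3 product=0
t=3: arr=3 -> substrate=2 bound=3 product=1
t=4: arr=0 -> substrate=0 bound=3 product=3
t=5: arr=0 -> substrate=0 bound=2 product=4
t=6: arr=0 -> substrate=0 bound=0 product=6
t=7: arr=2 -> substrate=0 bound=2 product=6
t=8: arr=1 -> substrate=0 bound=3 product=6
t=9: arr=3 -> substrate=1 bound=3 product=8
t=10: arr=0 -> substrate=0 bound=3 product=9
t=11: arr=3 -> substrate=1 bound=3 product=11
t=12: arr=0 -> substrate=0 bound=3 product=12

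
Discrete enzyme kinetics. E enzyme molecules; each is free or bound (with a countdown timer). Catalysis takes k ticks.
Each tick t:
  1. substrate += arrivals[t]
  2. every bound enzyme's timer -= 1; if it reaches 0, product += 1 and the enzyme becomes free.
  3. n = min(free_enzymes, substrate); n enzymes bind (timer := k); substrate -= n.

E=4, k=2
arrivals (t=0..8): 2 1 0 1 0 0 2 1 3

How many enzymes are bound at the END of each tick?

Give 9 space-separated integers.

t=0: arr=2 -> substrate=0 bound=2 product=0
t=1: arr=1 -> substrate=0 bound=3 product=0
t=2: arr=0 -> substrate=0 bound=1 product=2
t=3: arr=1 -> substrate=0 bound=1 product=3
t=4: arr=0 -> substrate=0 bound=1 product=3
t=5: arr=0 -> substrate=0 bound=0 product=4
t=6: arr=2 -> substrate=0 bound=2 product=4
t=7: arr=1 -> substrate=0 bound=3 product=4
t=8: arr=3 -> substrate=0 bound=4 product=6

Answer: 2 3 1 1 1 0 2 3 4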